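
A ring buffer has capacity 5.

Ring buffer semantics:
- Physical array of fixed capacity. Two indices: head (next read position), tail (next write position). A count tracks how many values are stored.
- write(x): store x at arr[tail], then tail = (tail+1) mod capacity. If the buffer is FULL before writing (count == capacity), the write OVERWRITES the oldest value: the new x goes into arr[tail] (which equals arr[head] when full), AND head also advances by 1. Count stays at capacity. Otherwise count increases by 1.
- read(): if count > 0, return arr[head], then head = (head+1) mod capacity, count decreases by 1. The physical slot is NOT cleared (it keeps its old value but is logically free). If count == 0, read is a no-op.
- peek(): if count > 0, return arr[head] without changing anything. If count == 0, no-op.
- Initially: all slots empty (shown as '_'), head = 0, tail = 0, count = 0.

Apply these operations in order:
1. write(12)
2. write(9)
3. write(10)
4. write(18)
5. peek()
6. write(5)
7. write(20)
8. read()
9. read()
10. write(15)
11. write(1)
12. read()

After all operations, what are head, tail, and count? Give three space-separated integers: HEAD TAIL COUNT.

Answer: 4 3 4

Derivation:
After op 1 (write(12)): arr=[12 _ _ _ _] head=0 tail=1 count=1
After op 2 (write(9)): arr=[12 9 _ _ _] head=0 tail=2 count=2
After op 3 (write(10)): arr=[12 9 10 _ _] head=0 tail=3 count=3
After op 4 (write(18)): arr=[12 9 10 18 _] head=0 tail=4 count=4
After op 5 (peek()): arr=[12 9 10 18 _] head=0 tail=4 count=4
After op 6 (write(5)): arr=[12 9 10 18 5] head=0 tail=0 count=5
After op 7 (write(20)): arr=[20 9 10 18 5] head=1 tail=1 count=5
After op 8 (read()): arr=[20 9 10 18 5] head=2 tail=1 count=4
After op 9 (read()): arr=[20 9 10 18 5] head=3 tail=1 count=3
After op 10 (write(15)): arr=[20 15 10 18 5] head=3 tail=2 count=4
After op 11 (write(1)): arr=[20 15 1 18 5] head=3 tail=3 count=5
After op 12 (read()): arr=[20 15 1 18 5] head=4 tail=3 count=4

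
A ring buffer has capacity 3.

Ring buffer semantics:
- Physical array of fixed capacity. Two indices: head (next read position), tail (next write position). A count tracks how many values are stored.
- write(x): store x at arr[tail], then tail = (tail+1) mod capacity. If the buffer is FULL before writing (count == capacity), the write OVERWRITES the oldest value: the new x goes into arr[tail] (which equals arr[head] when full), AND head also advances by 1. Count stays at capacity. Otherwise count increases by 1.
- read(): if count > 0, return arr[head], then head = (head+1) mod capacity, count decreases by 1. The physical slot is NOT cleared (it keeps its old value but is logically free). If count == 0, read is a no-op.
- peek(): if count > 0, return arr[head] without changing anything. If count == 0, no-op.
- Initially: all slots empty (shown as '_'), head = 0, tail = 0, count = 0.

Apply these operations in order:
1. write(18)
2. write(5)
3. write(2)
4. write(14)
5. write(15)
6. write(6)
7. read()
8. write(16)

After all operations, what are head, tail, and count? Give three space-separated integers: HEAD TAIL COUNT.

After op 1 (write(18)): arr=[18 _ _] head=0 tail=1 count=1
After op 2 (write(5)): arr=[18 5 _] head=0 tail=2 count=2
After op 3 (write(2)): arr=[18 5 2] head=0 tail=0 count=3
After op 4 (write(14)): arr=[14 5 2] head=1 tail=1 count=3
After op 5 (write(15)): arr=[14 15 2] head=2 tail=2 count=3
After op 6 (write(6)): arr=[14 15 6] head=0 tail=0 count=3
After op 7 (read()): arr=[14 15 6] head=1 tail=0 count=2
After op 8 (write(16)): arr=[16 15 6] head=1 tail=1 count=3

Answer: 1 1 3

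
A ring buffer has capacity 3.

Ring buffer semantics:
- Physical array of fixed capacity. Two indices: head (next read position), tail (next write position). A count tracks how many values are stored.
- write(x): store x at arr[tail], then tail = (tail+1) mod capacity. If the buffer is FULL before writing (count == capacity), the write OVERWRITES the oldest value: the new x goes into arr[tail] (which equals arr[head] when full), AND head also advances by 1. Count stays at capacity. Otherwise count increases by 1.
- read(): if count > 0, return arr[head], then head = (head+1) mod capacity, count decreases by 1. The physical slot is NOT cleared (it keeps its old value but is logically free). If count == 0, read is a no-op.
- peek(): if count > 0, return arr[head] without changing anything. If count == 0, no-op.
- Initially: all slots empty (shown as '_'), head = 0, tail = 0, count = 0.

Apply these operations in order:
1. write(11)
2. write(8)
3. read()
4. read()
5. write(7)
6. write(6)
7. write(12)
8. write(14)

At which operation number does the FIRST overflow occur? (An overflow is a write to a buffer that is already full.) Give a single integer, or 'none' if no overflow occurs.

After op 1 (write(11)): arr=[11 _ _] head=0 tail=1 count=1
After op 2 (write(8)): arr=[11 8 _] head=0 tail=2 count=2
After op 3 (read()): arr=[11 8 _] head=1 tail=2 count=1
After op 4 (read()): arr=[11 8 _] head=2 tail=2 count=0
After op 5 (write(7)): arr=[11 8 7] head=2 tail=0 count=1
After op 6 (write(6)): arr=[6 8 7] head=2 tail=1 count=2
After op 7 (write(12)): arr=[6 12 7] head=2 tail=2 count=3
After op 8 (write(14)): arr=[6 12 14] head=0 tail=0 count=3

Answer: 8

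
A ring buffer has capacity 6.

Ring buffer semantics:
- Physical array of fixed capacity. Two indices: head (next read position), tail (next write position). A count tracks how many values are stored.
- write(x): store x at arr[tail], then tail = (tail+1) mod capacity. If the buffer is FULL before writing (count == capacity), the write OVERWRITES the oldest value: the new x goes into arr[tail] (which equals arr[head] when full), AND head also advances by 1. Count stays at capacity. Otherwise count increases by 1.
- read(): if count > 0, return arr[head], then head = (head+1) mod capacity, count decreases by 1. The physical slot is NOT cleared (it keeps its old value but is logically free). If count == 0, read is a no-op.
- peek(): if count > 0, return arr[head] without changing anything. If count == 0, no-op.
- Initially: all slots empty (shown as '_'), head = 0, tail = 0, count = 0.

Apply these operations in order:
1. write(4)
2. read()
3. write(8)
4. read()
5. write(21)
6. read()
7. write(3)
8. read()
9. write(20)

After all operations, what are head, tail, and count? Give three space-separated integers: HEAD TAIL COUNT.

Answer: 4 5 1

Derivation:
After op 1 (write(4)): arr=[4 _ _ _ _ _] head=0 tail=1 count=1
After op 2 (read()): arr=[4 _ _ _ _ _] head=1 tail=1 count=0
After op 3 (write(8)): arr=[4 8 _ _ _ _] head=1 tail=2 count=1
After op 4 (read()): arr=[4 8 _ _ _ _] head=2 tail=2 count=0
After op 5 (write(21)): arr=[4 8 21 _ _ _] head=2 tail=3 count=1
After op 6 (read()): arr=[4 8 21 _ _ _] head=3 tail=3 count=0
After op 7 (write(3)): arr=[4 8 21 3 _ _] head=3 tail=4 count=1
After op 8 (read()): arr=[4 8 21 3 _ _] head=4 tail=4 count=0
After op 9 (write(20)): arr=[4 8 21 3 20 _] head=4 tail=5 count=1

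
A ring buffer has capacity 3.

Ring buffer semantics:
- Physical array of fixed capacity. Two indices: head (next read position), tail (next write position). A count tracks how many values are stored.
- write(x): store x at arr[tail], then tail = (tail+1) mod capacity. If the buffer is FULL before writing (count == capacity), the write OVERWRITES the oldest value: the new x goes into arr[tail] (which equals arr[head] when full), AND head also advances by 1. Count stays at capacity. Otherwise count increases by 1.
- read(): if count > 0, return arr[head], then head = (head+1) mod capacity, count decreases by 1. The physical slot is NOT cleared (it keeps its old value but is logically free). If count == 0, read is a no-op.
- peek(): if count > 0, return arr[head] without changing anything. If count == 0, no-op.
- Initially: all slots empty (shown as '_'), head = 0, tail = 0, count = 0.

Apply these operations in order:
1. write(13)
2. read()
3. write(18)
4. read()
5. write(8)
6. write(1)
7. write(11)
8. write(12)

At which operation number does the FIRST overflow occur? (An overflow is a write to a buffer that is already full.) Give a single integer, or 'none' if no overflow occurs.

After op 1 (write(13)): arr=[13 _ _] head=0 tail=1 count=1
After op 2 (read()): arr=[13 _ _] head=1 tail=1 count=0
After op 3 (write(18)): arr=[13 18 _] head=1 tail=2 count=1
After op 4 (read()): arr=[13 18 _] head=2 tail=2 count=0
After op 5 (write(8)): arr=[13 18 8] head=2 tail=0 count=1
After op 6 (write(1)): arr=[1 18 8] head=2 tail=1 count=2
After op 7 (write(11)): arr=[1 11 8] head=2 tail=2 count=3
After op 8 (write(12)): arr=[1 11 12] head=0 tail=0 count=3

Answer: 8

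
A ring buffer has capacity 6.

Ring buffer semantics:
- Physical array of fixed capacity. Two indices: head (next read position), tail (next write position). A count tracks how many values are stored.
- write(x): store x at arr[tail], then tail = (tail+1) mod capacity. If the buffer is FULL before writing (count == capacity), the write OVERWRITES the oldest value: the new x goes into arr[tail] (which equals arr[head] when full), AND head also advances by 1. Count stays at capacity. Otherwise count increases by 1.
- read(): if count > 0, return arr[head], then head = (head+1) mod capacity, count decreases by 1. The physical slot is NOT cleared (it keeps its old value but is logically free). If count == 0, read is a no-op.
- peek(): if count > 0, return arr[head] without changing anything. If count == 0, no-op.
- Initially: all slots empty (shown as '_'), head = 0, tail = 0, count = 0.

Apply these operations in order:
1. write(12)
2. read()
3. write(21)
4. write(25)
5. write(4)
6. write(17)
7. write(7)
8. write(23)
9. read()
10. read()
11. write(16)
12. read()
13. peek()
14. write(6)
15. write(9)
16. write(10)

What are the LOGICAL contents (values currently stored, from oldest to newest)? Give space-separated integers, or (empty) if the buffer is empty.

After op 1 (write(12)): arr=[12 _ _ _ _ _] head=0 tail=1 count=1
After op 2 (read()): arr=[12 _ _ _ _ _] head=1 tail=1 count=0
After op 3 (write(21)): arr=[12 21 _ _ _ _] head=1 tail=2 count=1
After op 4 (write(25)): arr=[12 21 25 _ _ _] head=1 tail=3 count=2
After op 5 (write(4)): arr=[12 21 25 4 _ _] head=1 tail=4 count=3
After op 6 (write(17)): arr=[12 21 25 4 17 _] head=1 tail=5 count=4
After op 7 (write(7)): arr=[12 21 25 4 17 7] head=1 tail=0 count=5
After op 8 (write(23)): arr=[23 21 25 4 17 7] head=1 tail=1 count=6
After op 9 (read()): arr=[23 21 25 4 17 7] head=2 tail=1 count=5
After op 10 (read()): arr=[23 21 25 4 17 7] head=3 tail=1 count=4
After op 11 (write(16)): arr=[23 16 25 4 17 7] head=3 tail=2 count=5
After op 12 (read()): arr=[23 16 25 4 17 7] head=4 tail=2 count=4
After op 13 (peek()): arr=[23 16 25 4 17 7] head=4 tail=2 count=4
After op 14 (write(6)): arr=[23 16 6 4 17 7] head=4 tail=3 count=5
After op 15 (write(9)): arr=[23 16 6 9 17 7] head=4 tail=4 count=6
After op 16 (write(10)): arr=[23 16 6 9 10 7] head=5 tail=5 count=6

Answer: 7 23 16 6 9 10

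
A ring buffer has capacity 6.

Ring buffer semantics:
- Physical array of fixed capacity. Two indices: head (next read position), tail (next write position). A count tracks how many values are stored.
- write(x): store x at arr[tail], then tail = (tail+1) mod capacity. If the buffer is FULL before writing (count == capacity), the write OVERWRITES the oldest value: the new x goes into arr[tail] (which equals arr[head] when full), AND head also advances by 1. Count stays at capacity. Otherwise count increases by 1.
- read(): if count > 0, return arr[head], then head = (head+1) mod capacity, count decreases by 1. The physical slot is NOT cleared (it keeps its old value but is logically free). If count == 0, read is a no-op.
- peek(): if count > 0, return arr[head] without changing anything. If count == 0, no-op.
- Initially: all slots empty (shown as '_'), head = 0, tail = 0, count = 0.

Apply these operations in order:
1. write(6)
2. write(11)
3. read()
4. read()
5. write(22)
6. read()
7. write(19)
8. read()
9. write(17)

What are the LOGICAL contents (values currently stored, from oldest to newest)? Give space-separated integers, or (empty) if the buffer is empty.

After op 1 (write(6)): arr=[6 _ _ _ _ _] head=0 tail=1 count=1
After op 2 (write(11)): arr=[6 11 _ _ _ _] head=0 tail=2 count=2
After op 3 (read()): arr=[6 11 _ _ _ _] head=1 tail=2 count=1
After op 4 (read()): arr=[6 11 _ _ _ _] head=2 tail=2 count=0
After op 5 (write(22)): arr=[6 11 22 _ _ _] head=2 tail=3 count=1
After op 6 (read()): arr=[6 11 22 _ _ _] head=3 tail=3 count=0
After op 7 (write(19)): arr=[6 11 22 19 _ _] head=3 tail=4 count=1
After op 8 (read()): arr=[6 11 22 19 _ _] head=4 tail=4 count=0
After op 9 (write(17)): arr=[6 11 22 19 17 _] head=4 tail=5 count=1

Answer: 17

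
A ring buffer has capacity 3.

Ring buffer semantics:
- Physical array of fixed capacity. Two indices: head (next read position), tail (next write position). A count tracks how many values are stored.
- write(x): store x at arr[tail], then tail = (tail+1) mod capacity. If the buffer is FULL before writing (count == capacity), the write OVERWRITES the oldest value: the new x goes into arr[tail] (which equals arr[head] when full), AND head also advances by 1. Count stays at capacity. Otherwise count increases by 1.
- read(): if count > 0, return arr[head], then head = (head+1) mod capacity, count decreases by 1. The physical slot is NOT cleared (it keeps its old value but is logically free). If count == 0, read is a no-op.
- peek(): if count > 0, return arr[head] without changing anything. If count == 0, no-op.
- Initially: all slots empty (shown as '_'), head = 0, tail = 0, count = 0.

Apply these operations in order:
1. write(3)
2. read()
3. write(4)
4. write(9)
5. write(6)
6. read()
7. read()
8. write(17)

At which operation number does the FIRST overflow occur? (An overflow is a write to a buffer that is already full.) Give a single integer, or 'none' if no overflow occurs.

Answer: none

Derivation:
After op 1 (write(3)): arr=[3 _ _] head=0 tail=1 count=1
After op 2 (read()): arr=[3 _ _] head=1 tail=1 count=0
After op 3 (write(4)): arr=[3 4 _] head=1 tail=2 count=1
After op 4 (write(9)): arr=[3 4 9] head=1 tail=0 count=2
After op 5 (write(6)): arr=[6 4 9] head=1 tail=1 count=3
After op 6 (read()): arr=[6 4 9] head=2 tail=1 count=2
After op 7 (read()): arr=[6 4 9] head=0 tail=1 count=1
After op 8 (write(17)): arr=[6 17 9] head=0 tail=2 count=2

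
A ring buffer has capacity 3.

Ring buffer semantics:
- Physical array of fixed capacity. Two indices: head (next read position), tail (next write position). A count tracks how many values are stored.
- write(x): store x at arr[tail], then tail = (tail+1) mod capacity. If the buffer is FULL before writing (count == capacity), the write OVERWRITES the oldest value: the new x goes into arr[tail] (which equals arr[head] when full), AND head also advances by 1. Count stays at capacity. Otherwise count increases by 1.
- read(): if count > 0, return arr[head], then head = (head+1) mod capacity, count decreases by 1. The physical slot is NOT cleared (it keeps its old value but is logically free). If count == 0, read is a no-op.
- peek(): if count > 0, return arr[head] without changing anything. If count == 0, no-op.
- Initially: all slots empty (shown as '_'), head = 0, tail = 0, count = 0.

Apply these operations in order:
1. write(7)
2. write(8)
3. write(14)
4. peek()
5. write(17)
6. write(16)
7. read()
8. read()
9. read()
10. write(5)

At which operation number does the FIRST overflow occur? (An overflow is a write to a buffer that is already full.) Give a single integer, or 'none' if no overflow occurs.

Answer: 5

Derivation:
After op 1 (write(7)): arr=[7 _ _] head=0 tail=1 count=1
After op 2 (write(8)): arr=[7 8 _] head=0 tail=2 count=2
After op 3 (write(14)): arr=[7 8 14] head=0 tail=0 count=3
After op 4 (peek()): arr=[7 8 14] head=0 tail=0 count=3
After op 5 (write(17)): arr=[17 8 14] head=1 tail=1 count=3
After op 6 (write(16)): arr=[17 16 14] head=2 tail=2 count=3
After op 7 (read()): arr=[17 16 14] head=0 tail=2 count=2
After op 8 (read()): arr=[17 16 14] head=1 tail=2 count=1
After op 9 (read()): arr=[17 16 14] head=2 tail=2 count=0
After op 10 (write(5)): arr=[17 16 5] head=2 tail=0 count=1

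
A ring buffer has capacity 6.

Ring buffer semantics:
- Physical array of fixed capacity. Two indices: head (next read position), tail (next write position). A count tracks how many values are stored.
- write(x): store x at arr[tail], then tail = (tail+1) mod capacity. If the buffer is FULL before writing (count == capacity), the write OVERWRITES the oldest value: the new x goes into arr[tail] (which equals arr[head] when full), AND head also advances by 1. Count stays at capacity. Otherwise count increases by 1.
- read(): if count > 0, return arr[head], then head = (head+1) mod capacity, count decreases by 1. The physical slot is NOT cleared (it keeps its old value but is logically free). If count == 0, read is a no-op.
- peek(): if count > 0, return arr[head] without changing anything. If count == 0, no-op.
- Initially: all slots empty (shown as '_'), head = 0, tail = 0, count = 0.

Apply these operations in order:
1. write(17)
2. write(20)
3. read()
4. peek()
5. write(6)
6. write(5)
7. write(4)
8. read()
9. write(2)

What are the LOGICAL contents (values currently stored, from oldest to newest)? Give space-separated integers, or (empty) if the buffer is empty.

After op 1 (write(17)): arr=[17 _ _ _ _ _] head=0 tail=1 count=1
After op 2 (write(20)): arr=[17 20 _ _ _ _] head=0 tail=2 count=2
After op 3 (read()): arr=[17 20 _ _ _ _] head=1 tail=2 count=1
After op 4 (peek()): arr=[17 20 _ _ _ _] head=1 tail=2 count=1
After op 5 (write(6)): arr=[17 20 6 _ _ _] head=1 tail=3 count=2
After op 6 (write(5)): arr=[17 20 6 5 _ _] head=1 tail=4 count=3
After op 7 (write(4)): arr=[17 20 6 5 4 _] head=1 tail=5 count=4
After op 8 (read()): arr=[17 20 6 5 4 _] head=2 tail=5 count=3
After op 9 (write(2)): arr=[17 20 6 5 4 2] head=2 tail=0 count=4

Answer: 6 5 4 2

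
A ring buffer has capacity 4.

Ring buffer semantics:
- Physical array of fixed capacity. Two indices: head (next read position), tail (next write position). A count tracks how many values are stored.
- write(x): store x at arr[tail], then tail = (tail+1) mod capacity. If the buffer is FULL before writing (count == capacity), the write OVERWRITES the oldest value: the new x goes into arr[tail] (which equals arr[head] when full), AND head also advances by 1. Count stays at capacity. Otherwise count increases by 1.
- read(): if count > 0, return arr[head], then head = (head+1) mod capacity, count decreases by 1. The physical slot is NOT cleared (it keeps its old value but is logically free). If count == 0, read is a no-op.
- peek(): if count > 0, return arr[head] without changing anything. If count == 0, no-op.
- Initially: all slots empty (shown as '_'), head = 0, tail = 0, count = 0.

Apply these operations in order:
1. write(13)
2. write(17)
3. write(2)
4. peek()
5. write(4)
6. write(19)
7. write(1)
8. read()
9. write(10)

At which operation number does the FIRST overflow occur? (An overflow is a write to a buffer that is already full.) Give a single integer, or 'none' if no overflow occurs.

After op 1 (write(13)): arr=[13 _ _ _] head=0 tail=1 count=1
After op 2 (write(17)): arr=[13 17 _ _] head=0 tail=2 count=2
After op 3 (write(2)): arr=[13 17 2 _] head=0 tail=3 count=3
After op 4 (peek()): arr=[13 17 2 _] head=0 tail=3 count=3
After op 5 (write(4)): arr=[13 17 2 4] head=0 tail=0 count=4
After op 6 (write(19)): arr=[19 17 2 4] head=1 tail=1 count=4
After op 7 (write(1)): arr=[19 1 2 4] head=2 tail=2 count=4
After op 8 (read()): arr=[19 1 2 4] head=3 tail=2 count=3
After op 9 (write(10)): arr=[19 1 10 4] head=3 tail=3 count=4

Answer: 6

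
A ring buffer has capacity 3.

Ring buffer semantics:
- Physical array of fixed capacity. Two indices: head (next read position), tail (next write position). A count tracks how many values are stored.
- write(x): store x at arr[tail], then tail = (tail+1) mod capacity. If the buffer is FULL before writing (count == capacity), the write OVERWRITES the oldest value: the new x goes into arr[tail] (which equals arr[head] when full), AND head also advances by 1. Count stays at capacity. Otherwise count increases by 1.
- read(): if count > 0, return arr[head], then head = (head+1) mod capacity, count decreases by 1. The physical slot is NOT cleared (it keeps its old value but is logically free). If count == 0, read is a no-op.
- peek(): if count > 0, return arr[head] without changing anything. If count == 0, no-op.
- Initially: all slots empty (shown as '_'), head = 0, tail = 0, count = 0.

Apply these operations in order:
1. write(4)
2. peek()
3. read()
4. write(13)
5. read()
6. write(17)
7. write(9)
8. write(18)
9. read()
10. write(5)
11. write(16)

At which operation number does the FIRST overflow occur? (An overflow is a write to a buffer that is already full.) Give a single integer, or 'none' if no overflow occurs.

After op 1 (write(4)): arr=[4 _ _] head=0 tail=1 count=1
After op 2 (peek()): arr=[4 _ _] head=0 tail=1 count=1
After op 3 (read()): arr=[4 _ _] head=1 tail=1 count=0
After op 4 (write(13)): arr=[4 13 _] head=1 tail=2 count=1
After op 5 (read()): arr=[4 13 _] head=2 tail=2 count=0
After op 6 (write(17)): arr=[4 13 17] head=2 tail=0 count=1
After op 7 (write(9)): arr=[9 13 17] head=2 tail=1 count=2
After op 8 (write(18)): arr=[9 18 17] head=2 tail=2 count=3
After op 9 (read()): arr=[9 18 17] head=0 tail=2 count=2
After op 10 (write(5)): arr=[9 18 5] head=0 tail=0 count=3
After op 11 (write(16)): arr=[16 18 5] head=1 tail=1 count=3

Answer: 11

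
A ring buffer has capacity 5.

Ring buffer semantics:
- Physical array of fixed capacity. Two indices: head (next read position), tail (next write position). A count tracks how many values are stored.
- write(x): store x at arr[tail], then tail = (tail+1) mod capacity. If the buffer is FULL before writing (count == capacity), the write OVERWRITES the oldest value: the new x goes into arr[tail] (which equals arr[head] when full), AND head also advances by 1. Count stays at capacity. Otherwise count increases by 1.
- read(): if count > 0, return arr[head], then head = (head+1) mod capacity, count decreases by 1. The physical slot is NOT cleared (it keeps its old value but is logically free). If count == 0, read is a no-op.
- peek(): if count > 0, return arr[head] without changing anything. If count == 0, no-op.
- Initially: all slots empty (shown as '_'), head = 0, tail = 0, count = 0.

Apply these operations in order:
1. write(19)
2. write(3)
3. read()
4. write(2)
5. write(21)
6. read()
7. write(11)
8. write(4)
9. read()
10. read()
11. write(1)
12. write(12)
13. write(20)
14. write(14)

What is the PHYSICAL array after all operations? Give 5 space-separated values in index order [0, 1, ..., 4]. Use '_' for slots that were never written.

After op 1 (write(19)): arr=[19 _ _ _ _] head=0 tail=1 count=1
After op 2 (write(3)): arr=[19 3 _ _ _] head=0 tail=2 count=2
After op 3 (read()): arr=[19 3 _ _ _] head=1 tail=2 count=1
After op 4 (write(2)): arr=[19 3 2 _ _] head=1 tail=3 count=2
After op 5 (write(21)): arr=[19 3 2 21 _] head=1 tail=4 count=3
After op 6 (read()): arr=[19 3 2 21 _] head=2 tail=4 count=2
After op 7 (write(11)): arr=[19 3 2 21 11] head=2 tail=0 count=3
After op 8 (write(4)): arr=[4 3 2 21 11] head=2 tail=1 count=4
After op 9 (read()): arr=[4 3 2 21 11] head=3 tail=1 count=3
After op 10 (read()): arr=[4 3 2 21 11] head=4 tail=1 count=2
After op 11 (write(1)): arr=[4 1 2 21 11] head=4 tail=2 count=3
After op 12 (write(12)): arr=[4 1 12 21 11] head=4 tail=3 count=4
After op 13 (write(20)): arr=[4 1 12 20 11] head=4 tail=4 count=5
After op 14 (write(14)): arr=[4 1 12 20 14] head=0 tail=0 count=5

Answer: 4 1 12 20 14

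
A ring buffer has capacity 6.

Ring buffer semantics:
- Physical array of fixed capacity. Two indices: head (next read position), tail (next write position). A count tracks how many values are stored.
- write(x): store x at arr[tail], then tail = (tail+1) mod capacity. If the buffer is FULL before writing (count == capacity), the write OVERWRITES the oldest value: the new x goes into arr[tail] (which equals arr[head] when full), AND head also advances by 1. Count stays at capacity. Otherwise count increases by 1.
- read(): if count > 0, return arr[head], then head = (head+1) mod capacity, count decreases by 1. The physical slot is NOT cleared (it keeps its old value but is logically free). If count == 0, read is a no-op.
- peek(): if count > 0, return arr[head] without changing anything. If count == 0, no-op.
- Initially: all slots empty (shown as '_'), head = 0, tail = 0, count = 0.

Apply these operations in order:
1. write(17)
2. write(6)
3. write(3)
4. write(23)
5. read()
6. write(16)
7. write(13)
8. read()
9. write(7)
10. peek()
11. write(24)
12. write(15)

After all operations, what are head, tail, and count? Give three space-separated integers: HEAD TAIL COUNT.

Answer: 3 3 6

Derivation:
After op 1 (write(17)): arr=[17 _ _ _ _ _] head=0 tail=1 count=1
After op 2 (write(6)): arr=[17 6 _ _ _ _] head=0 tail=2 count=2
After op 3 (write(3)): arr=[17 6 3 _ _ _] head=0 tail=3 count=3
After op 4 (write(23)): arr=[17 6 3 23 _ _] head=0 tail=4 count=4
After op 5 (read()): arr=[17 6 3 23 _ _] head=1 tail=4 count=3
After op 6 (write(16)): arr=[17 6 3 23 16 _] head=1 tail=5 count=4
After op 7 (write(13)): arr=[17 6 3 23 16 13] head=1 tail=0 count=5
After op 8 (read()): arr=[17 6 3 23 16 13] head=2 tail=0 count=4
After op 9 (write(7)): arr=[7 6 3 23 16 13] head=2 tail=1 count=5
After op 10 (peek()): arr=[7 6 3 23 16 13] head=2 tail=1 count=5
After op 11 (write(24)): arr=[7 24 3 23 16 13] head=2 tail=2 count=6
After op 12 (write(15)): arr=[7 24 15 23 16 13] head=3 tail=3 count=6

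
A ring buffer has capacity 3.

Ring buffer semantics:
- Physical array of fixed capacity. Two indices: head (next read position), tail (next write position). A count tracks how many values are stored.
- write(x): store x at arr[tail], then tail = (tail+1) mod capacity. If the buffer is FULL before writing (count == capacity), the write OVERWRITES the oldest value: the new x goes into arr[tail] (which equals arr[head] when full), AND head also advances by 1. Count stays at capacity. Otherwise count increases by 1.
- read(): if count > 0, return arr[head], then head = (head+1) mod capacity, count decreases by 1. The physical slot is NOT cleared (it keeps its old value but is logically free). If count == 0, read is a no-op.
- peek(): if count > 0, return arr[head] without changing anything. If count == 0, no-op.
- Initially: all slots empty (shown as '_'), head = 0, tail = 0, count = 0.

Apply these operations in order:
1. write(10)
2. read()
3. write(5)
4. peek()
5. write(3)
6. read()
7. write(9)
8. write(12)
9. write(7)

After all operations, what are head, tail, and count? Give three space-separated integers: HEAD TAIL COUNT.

Answer: 0 0 3

Derivation:
After op 1 (write(10)): arr=[10 _ _] head=0 tail=1 count=1
After op 2 (read()): arr=[10 _ _] head=1 tail=1 count=0
After op 3 (write(5)): arr=[10 5 _] head=1 tail=2 count=1
After op 4 (peek()): arr=[10 5 _] head=1 tail=2 count=1
After op 5 (write(3)): arr=[10 5 3] head=1 tail=0 count=2
After op 6 (read()): arr=[10 5 3] head=2 tail=0 count=1
After op 7 (write(9)): arr=[9 5 3] head=2 tail=1 count=2
After op 8 (write(12)): arr=[9 12 3] head=2 tail=2 count=3
After op 9 (write(7)): arr=[9 12 7] head=0 tail=0 count=3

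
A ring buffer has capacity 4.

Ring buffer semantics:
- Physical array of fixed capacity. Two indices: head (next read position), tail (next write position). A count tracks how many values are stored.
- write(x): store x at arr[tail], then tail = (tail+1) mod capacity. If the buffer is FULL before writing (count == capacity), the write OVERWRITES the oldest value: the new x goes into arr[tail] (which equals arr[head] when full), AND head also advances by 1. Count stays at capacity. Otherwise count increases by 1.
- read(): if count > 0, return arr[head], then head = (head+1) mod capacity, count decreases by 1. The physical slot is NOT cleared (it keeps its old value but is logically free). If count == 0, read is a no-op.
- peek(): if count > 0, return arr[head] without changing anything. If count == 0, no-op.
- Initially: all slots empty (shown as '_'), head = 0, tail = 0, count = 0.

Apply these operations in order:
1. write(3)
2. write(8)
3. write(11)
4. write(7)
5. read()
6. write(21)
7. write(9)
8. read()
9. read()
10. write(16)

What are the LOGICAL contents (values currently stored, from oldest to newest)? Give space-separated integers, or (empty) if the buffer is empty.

Answer: 21 9 16

Derivation:
After op 1 (write(3)): arr=[3 _ _ _] head=0 tail=1 count=1
After op 2 (write(8)): arr=[3 8 _ _] head=0 tail=2 count=2
After op 3 (write(11)): arr=[3 8 11 _] head=0 tail=3 count=3
After op 4 (write(7)): arr=[3 8 11 7] head=0 tail=0 count=4
After op 5 (read()): arr=[3 8 11 7] head=1 tail=0 count=3
After op 6 (write(21)): arr=[21 8 11 7] head=1 tail=1 count=4
After op 7 (write(9)): arr=[21 9 11 7] head=2 tail=2 count=4
After op 8 (read()): arr=[21 9 11 7] head=3 tail=2 count=3
After op 9 (read()): arr=[21 9 11 7] head=0 tail=2 count=2
After op 10 (write(16)): arr=[21 9 16 7] head=0 tail=3 count=3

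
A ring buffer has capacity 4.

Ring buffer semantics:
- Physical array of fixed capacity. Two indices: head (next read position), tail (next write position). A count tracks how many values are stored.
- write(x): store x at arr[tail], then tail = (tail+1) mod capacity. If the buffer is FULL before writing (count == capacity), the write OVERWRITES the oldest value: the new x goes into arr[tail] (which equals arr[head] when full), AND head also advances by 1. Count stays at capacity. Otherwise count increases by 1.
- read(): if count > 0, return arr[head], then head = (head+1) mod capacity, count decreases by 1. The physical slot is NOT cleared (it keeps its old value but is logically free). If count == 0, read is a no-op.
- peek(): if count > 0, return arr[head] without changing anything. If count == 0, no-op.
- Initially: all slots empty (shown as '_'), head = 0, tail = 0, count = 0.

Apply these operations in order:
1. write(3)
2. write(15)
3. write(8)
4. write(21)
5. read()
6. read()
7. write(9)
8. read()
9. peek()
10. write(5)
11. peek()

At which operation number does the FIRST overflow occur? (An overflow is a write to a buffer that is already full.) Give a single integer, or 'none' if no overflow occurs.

Answer: none

Derivation:
After op 1 (write(3)): arr=[3 _ _ _] head=0 tail=1 count=1
After op 2 (write(15)): arr=[3 15 _ _] head=0 tail=2 count=2
After op 3 (write(8)): arr=[3 15 8 _] head=0 tail=3 count=3
After op 4 (write(21)): arr=[3 15 8 21] head=0 tail=0 count=4
After op 5 (read()): arr=[3 15 8 21] head=1 tail=0 count=3
After op 6 (read()): arr=[3 15 8 21] head=2 tail=0 count=2
After op 7 (write(9)): arr=[9 15 8 21] head=2 tail=1 count=3
After op 8 (read()): arr=[9 15 8 21] head=3 tail=1 count=2
After op 9 (peek()): arr=[9 15 8 21] head=3 tail=1 count=2
After op 10 (write(5)): arr=[9 5 8 21] head=3 tail=2 count=3
After op 11 (peek()): arr=[9 5 8 21] head=3 tail=2 count=3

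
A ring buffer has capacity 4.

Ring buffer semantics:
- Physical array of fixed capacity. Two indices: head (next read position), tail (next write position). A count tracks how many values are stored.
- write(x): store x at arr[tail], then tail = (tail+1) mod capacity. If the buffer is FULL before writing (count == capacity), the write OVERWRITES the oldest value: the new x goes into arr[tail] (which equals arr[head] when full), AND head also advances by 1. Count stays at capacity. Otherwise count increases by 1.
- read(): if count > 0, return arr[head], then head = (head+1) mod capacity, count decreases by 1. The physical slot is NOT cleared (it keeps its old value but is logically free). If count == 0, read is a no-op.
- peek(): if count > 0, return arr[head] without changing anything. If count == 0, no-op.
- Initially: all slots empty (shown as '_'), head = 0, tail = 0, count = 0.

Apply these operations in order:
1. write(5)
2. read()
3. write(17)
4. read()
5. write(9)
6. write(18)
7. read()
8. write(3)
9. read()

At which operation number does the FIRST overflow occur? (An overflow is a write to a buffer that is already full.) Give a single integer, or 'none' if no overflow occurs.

Answer: none

Derivation:
After op 1 (write(5)): arr=[5 _ _ _] head=0 tail=1 count=1
After op 2 (read()): arr=[5 _ _ _] head=1 tail=1 count=0
After op 3 (write(17)): arr=[5 17 _ _] head=1 tail=2 count=1
After op 4 (read()): arr=[5 17 _ _] head=2 tail=2 count=0
After op 5 (write(9)): arr=[5 17 9 _] head=2 tail=3 count=1
After op 6 (write(18)): arr=[5 17 9 18] head=2 tail=0 count=2
After op 7 (read()): arr=[5 17 9 18] head=3 tail=0 count=1
After op 8 (write(3)): arr=[3 17 9 18] head=3 tail=1 count=2
After op 9 (read()): arr=[3 17 9 18] head=0 tail=1 count=1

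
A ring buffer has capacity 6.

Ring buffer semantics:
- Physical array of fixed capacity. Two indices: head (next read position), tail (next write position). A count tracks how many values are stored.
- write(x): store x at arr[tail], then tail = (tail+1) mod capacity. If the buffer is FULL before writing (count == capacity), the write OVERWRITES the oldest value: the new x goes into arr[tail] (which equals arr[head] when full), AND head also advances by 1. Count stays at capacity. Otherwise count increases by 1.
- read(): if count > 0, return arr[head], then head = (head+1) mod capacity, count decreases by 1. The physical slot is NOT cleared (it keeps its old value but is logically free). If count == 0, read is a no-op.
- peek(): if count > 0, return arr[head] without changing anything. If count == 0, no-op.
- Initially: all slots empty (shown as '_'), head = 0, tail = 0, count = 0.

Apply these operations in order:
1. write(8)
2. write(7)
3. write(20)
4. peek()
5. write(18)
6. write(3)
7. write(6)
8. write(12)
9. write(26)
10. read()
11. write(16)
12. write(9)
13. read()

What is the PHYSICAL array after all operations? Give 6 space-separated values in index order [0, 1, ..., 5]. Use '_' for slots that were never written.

After op 1 (write(8)): arr=[8 _ _ _ _ _] head=0 tail=1 count=1
After op 2 (write(7)): arr=[8 7 _ _ _ _] head=0 tail=2 count=2
After op 3 (write(20)): arr=[8 7 20 _ _ _] head=0 tail=3 count=3
After op 4 (peek()): arr=[8 7 20 _ _ _] head=0 tail=3 count=3
After op 5 (write(18)): arr=[8 7 20 18 _ _] head=0 tail=4 count=4
After op 6 (write(3)): arr=[8 7 20 18 3 _] head=0 tail=5 count=5
After op 7 (write(6)): arr=[8 7 20 18 3 6] head=0 tail=0 count=6
After op 8 (write(12)): arr=[12 7 20 18 3 6] head=1 tail=1 count=6
After op 9 (write(26)): arr=[12 26 20 18 3 6] head=2 tail=2 count=6
After op 10 (read()): arr=[12 26 20 18 3 6] head=3 tail=2 count=5
After op 11 (write(16)): arr=[12 26 16 18 3 6] head=3 tail=3 count=6
After op 12 (write(9)): arr=[12 26 16 9 3 6] head=4 tail=4 count=6
After op 13 (read()): arr=[12 26 16 9 3 6] head=5 tail=4 count=5

Answer: 12 26 16 9 3 6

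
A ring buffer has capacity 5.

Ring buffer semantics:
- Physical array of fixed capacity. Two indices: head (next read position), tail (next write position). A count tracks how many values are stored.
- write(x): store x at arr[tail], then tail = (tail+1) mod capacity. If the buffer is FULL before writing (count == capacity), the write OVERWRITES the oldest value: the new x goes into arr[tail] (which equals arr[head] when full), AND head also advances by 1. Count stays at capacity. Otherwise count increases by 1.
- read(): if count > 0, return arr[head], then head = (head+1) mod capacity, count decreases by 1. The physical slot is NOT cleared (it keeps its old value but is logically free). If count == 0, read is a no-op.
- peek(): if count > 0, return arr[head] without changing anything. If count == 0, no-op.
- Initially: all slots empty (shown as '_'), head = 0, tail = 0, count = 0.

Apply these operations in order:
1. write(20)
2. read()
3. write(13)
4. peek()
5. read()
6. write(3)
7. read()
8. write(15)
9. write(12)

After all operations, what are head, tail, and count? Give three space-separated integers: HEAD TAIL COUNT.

Answer: 3 0 2

Derivation:
After op 1 (write(20)): arr=[20 _ _ _ _] head=0 tail=1 count=1
After op 2 (read()): arr=[20 _ _ _ _] head=1 tail=1 count=0
After op 3 (write(13)): arr=[20 13 _ _ _] head=1 tail=2 count=1
After op 4 (peek()): arr=[20 13 _ _ _] head=1 tail=2 count=1
After op 5 (read()): arr=[20 13 _ _ _] head=2 tail=2 count=0
After op 6 (write(3)): arr=[20 13 3 _ _] head=2 tail=3 count=1
After op 7 (read()): arr=[20 13 3 _ _] head=3 tail=3 count=0
After op 8 (write(15)): arr=[20 13 3 15 _] head=3 tail=4 count=1
After op 9 (write(12)): arr=[20 13 3 15 12] head=3 tail=0 count=2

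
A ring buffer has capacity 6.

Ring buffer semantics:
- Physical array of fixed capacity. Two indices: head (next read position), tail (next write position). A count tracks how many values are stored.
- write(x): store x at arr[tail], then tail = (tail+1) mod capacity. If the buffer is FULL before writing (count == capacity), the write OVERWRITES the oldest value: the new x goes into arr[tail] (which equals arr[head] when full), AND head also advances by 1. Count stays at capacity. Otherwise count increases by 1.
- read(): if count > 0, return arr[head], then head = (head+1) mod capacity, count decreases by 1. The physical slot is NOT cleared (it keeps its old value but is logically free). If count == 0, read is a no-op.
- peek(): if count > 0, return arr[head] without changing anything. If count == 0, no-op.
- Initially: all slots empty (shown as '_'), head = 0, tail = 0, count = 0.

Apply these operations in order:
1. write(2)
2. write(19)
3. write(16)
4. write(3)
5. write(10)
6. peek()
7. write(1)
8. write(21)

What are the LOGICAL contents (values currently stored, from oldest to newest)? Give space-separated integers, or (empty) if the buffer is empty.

After op 1 (write(2)): arr=[2 _ _ _ _ _] head=0 tail=1 count=1
After op 2 (write(19)): arr=[2 19 _ _ _ _] head=0 tail=2 count=2
After op 3 (write(16)): arr=[2 19 16 _ _ _] head=0 tail=3 count=3
After op 4 (write(3)): arr=[2 19 16 3 _ _] head=0 tail=4 count=4
After op 5 (write(10)): arr=[2 19 16 3 10 _] head=0 tail=5 count=5
After op 6 (peek()): arr=[2 19 16 3 10 _] head=0 tail=5 count=5
After op 7 (write(1)): arr=[2 19 16 3 10 1] head=0 tail=0 count=6
After op 8 (write(21)): arr=[21 19 16 3 10 1] head=1 tail=1 count=6

Answer: 19 16 3 10 1 21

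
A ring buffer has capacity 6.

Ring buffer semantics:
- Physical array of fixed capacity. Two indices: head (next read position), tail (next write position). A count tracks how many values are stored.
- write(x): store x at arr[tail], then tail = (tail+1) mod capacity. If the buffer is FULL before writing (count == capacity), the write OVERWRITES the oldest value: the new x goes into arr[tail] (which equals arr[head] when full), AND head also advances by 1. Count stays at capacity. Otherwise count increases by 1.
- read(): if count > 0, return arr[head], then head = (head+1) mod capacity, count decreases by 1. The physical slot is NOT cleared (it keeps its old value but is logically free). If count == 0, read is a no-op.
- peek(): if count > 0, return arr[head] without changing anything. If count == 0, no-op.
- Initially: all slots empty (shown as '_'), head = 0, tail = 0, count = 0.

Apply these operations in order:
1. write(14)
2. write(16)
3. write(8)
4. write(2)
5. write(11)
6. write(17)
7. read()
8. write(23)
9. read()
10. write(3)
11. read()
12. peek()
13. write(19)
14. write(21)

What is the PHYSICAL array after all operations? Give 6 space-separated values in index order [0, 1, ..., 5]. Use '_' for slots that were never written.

After op 1 (write(14)): arr=[14 _ _ _ _ _] head=0 tail=1 count=1
After op 2 (write(16)): arr=[14 16 _ _ _ _] head=0 tail=2 count=2
After op 3 (write(8)): arr=[14 16 8 _ _ _] head=0 tail=3 count=3
After op 4 (write(2)): arr=[14 16 8 2 _ _] head=0 tail=4 count=4
After op 5 (write(11)): arr=[14 16 8 2 11 _] head=0 tail=5 count=5
After op 6 (write(17)): arr=[14 16 8 2 11 17] head=0 tail=0 count=6
After op 7 (read()): arr=[14 16 8 2 11 17] head=1 tail=0 count=5
After op 8 (write(23)): arr=[23 16 8 2 11 17] head=1 tail=1 count=6
After op 9 (read()): arr=[23 16 8 2 11 17] head=2 tail=1 count=5
After op 10 (write(3)): arr=[23 3 8 2 11 17] head=2 tail=2 count=6
After op 11 (read()): arr=[23 3 8 2 11 17] head=3 tail=2 count=5
After op 12 (peek()): arr=[23 3 8 2 11 17] head=3 tail=2 count=5
After op 13 (write(19)): arr=[23 3 19 2 11 17] head=3 tail=3 count=6
After op 14 (write(21)): arr=[23 3 19 21 11 17] head=4 tail=4 count=6

Answer: 23 3 19 21 11 17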